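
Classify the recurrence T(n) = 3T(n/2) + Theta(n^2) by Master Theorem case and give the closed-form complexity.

Master Theorem for T(n) = 3T(n/2) + O(n^2):

a = 3, b = 2, c = 2
log_b(a) = log_2(3) = 1.5850

Case 3: c = 2 > log_2(3) = 1.5850
T(n) = O(n^2) = O(n^2)

For T(n) = 3T(n/2) + O(n^2): log_2(3) = 1.5850. This is Case 3 of the Master Theorem (c > log_b(a), work dominated by root), giving O(n^2).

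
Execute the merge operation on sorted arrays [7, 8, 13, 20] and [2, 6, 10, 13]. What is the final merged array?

Merging process:

Compare 7 vs 2: take 2 from right. Merged: [2]
Compare 7 vs 6: take 6 from right. Merged: [2, 6]
Compare 7 vs 10: take 7 from left. Merged: [2, 6, 7]
Compare 8 vs 10: take 8 from left. Merged: [2, 6, 7, 8]
Compare 13 vs 10: take 10 from right. Merged: [2, 6, 7, 8, 10]
Compare 13 vs 13: take 13 from left. Merged: [2, 6, 7, 8, 10, 13]
Compare 20 vs 13: take 13 from right. Merged: [2, 6, 7, 8, 10, 13, 13]
Append remaining from left: [20]. Merged: [2, 6, 7, 8, 10, 13, 13, 20]

Final merged array: [2, 6, 7, 8, 10, 13, 13, 20]
Total comparisons: 7

The merged array is [2, 6, 7, 8, 10, 13, 13, 20], requiring 7 comparisons. The merge step runs in O(n) time where n is the total number of elements.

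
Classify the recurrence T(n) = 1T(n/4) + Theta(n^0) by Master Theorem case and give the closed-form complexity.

Master Theorem for T(n) = 1T(n/4) + O(n^0):

a = 1, b = 4, c = 0
log_b(a) = log_4(1) = 0.0000

Case 2: c = 0 = log_4(1) = 0.0000
T(n) = O(n^0 log n) = O(log n)

For T(n) = 1T(n/4) + O(n^0): log_4(1) = 0.0000. This is Case 2 of the Master Theorem (c = log_b(a), equal work at all levels), giving O(log n).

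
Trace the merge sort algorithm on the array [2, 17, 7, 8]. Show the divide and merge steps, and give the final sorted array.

Merge sort trace:

Split: [2, 17, 7, 8] -> [2, 17] and [7, 8]
  Split: [2, 17] -> [2] and [17]
  Merge: [2] + [17] -> [2, 17]
  Split: [7, 8] -> [7] and [8]
  Merge: [7] + [8] -> [7, 8]
Merge: [2, 17] + [7, 8] -> [2, 7, 8, 17]

Final sorted array: [2, 7, 8, 17]

The merge sort proceeds by recursively splitting the array and merging sorted halves.
After all merges, the sorted array is [2, 7, 8, 17].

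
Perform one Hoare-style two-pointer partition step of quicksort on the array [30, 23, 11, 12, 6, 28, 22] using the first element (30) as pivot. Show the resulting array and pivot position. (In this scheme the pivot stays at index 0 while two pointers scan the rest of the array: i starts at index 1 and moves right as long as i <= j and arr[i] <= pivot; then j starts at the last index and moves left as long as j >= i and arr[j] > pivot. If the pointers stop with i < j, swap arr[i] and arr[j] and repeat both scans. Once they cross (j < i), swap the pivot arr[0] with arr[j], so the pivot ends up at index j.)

Hoare-style two-pointer partition with pivot = 30:

Initial array: [30, 23, 11, 12, 6, 28, 22]

Pointers start at i = 1, j = 6.
i ends at 7, j ends at 6: the pointers have crossed (j < i), so scanning stops.

Swap pivot arr[0] with arr[6] to place pivot at position 6: [22, 23, 11, 12, 6, 28, 30]
Pivot position: 6

After partitioning with pivot 30, the array becomes [22, 23, 11, 12, 6, 28, 30]. The pivot is placed at index 6. All elements to the left of the pivot are <= 30, and all elements to the right are > 30.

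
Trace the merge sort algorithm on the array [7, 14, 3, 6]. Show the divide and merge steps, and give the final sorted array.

Merge sort trace:

Split: [7, 14, 3, 6] -> [7, 14] and [3, 6]
  Split: [7, 14] -> [7] and [14]
  Merge: [7] + [14] -> [7, 14]
  Split: [3, 6] -> [3] and [6]
  Merge: [3] + [6] -> [3, 6]
Merge: [7, 14] + [3, 6] -> [3, 6, 7, 14]

Final sorted array: [3, 6, 7, 14]

The merge sort proceeds by recursively splitting the array and merging sorted halves.
After all merges, the sorted array is [3, 6, 7, 14].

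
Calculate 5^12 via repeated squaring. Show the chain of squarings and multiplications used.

Computing 5^12 by squaring (build up from 5^1; each line after the first costs one multiplication):

5^1 = 5
5^2 = (5^1)^2 = 5^2 = 25
5^3 = 5 * 5^2 = 5 * 25 = 125
5^6 = (5^3)^2 = 125^2 = 15625
5^12 = (5^6)^2 = 15625^2 = 244140625

Result: 244140625
Multiplications needed: 4 (4 lines after 5^1)

5^12 = 244140625. Using exponentiation by squaring, this requires 4 multiplications. The key idea: if the exponent is even, square the half-power; if odd, multiply by the base once.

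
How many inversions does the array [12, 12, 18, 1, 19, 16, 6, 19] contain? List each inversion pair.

Finding inversions in [12, 12, 18, 1, 19, 16, 6, 19]:

(0, 3): arr[0]=12 > arr[3]=1
(0, 6): arr[0]=12 > arr[6]=6
(1, 3): arr[1]=12 > arr[3]=1
(1, 6): arr[1]=12 > arr[6]=6
(2, 3): arr[2]=18 > arr[3]=1
(2, 5): arr[2]=18 > arr[5]=16
(2, 6): arr[2]=18 > arr[6]=6
(4, 5): arr[4]=19 > arr[5]=16
(4, 6): arr[4]=19 > arr[6]=6
(5, 6): arr[5]=16 > arr[6]=6

Total inversions: 10

The array has 10 inversion(s): (0,3), (0,6), (1,3), (1,6), (2,3), (2,5), (2,6), (4,5), (4,6), (5,6). Each pair (i,j) satisfies i < j and arr[i] > arr[j].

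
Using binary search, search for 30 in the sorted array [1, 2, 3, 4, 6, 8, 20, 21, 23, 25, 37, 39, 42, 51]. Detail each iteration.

Binary search for 30 in [1, 2, 3, 4, 6, 8, 20, 21, 23, 25, 37, 39, 42, 51]:

lo=0, hi=13, mid=6, arr[mid]=20 -> 20 < 30, search right half
lo=7, hi=13, mid=10, arr[mid]=37 -> 37 > 30, search left half
lo=7, hi=9, mid=8, arr[mid]=23 -> 23 < 30, search right half
lo=9, hi=9, mid=9, arr[mid]=25 -> 25 < 30, search right half
lo=10 > hi=9, target 30 not found

Binary search determines that 30 is not in the array after 4 comparisons. The search space was exhausted without finding the target.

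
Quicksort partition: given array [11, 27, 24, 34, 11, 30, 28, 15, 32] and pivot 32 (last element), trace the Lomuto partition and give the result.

Lomuto partition with pivot = 32:

Initial array: [11, 27, 24, 34, 11, 30, 28, 15, 32]

arr[0]=11 <= 32: swap with position 0, array becomes [11, 27, 24, 34, 11, 30, 28, 15, 32]
arr[1]=27 <= 32: swap with position 1, array becomes [11, 27, 24, 34, 11, 30, 28, 15, 32]
arr[2]=24 <= 32: swap with position 2, array becomes [11, 27, 24, 34, 11, 30, 28, 15, 32]
arr[3]=34 > 32: no swap
arr[4]=11 <= 32: swap with position 3, array becomes [11, 27, 24, 11, 34, 30, 28, 15, 32]
arr[5]=30 <= 32: swap with position 4, array becomes [11, 27, 24, 11, 30, 34, 28, 15, 32]
arr[6]=28 <= 32: swap with position 5, array becomes [11, 27, 24, 11, 30, 28, 34, 15, 32]
arr[7]=15 <= 32: swap with position 6, array becomes [11, 27, 24, 11, 30, 28, 15, 34, 32]

Place pivot at position 7: [11, 27, 24, 11, 30, 28, 15, 32, 34]
Pivot position: 7

After partitioning with pivot 32, the array becomes [11, 27, 24, 11, 30, 28, 15, 32, 34]. The pivot is placed at index 7. All elements to the left of the pivot are <= 32, and all elements to the right are > 32.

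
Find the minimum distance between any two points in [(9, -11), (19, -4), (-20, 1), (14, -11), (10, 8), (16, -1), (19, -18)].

Computing all pairwise distances among 7 points:

d((9, -11), (19, -4)) = 12.2066
d((9, -11), (-20, 1)) = 31.3847
d((9, -11), (14, -11)) = 5.0
d((9, -11), (10, 8)) = 19.0263
d((9, -11), (16, -1)) = 12.2066
d((9, -11), (19, -18)) = 12.2066
d((19, -4), (-20, 1)) = 39.3192
d((19, -4), (14, -11)) = 8.6023
d((19, -4), (10, 8)) = 15.0
d((19, -4), (16, -1)) = 4.2426 <-- minimum
d((19, -4), (19, -18)) = 14.0
d((-20, 1), (14, -11)) = 36.0555
d((-20, 1), (10, 8)) = 30.8058
d((-20, 1), (16, -1)) = 36.0555
d((-20, 1), (19, -18)) = 43.382
d((14, -11), (10, 8)) = 19.4165
d((14, -11), (16, -1)) = 10.198
d((14, -11), (19, -18)) = 8.6023
d((10, 8), (16, -1)) = 10.8167
d((10, 8), (19, -18)) = 27.5136
d((16, -1), (19, -18)) = 17.2627

Closest pair: (19, -4) and (16, -1) with distance 4.2426

The closest pair is (19, -4) and (16, -1) with Euclidean distance 4.2426. For 7 points, brute-force pairwise comparison is shown above. For large n, the divide-and-conquer algorithm (sort by x, recurse on halves, check the dividing strip) achieves O(n log n).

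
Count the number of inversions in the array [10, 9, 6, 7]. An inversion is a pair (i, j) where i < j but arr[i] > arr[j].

Finding inversions in [10, 9, 6, 7]:

(0, 1): arr[0]=10 > arr[1]=9
(0, 2): arr[0]=10 > arr[2]=6
(0, 3): arr[0]=10 > arr[3]=7
(1, 2): arr[1]=9 > arr[2]=6
(1, 3): arr[1]=9 > arr[3]=7

Total inversions: 5

The array has 5 inversion(s): (0,1), (0,2), (0,3), (1,2), (1,3). Each pair (i,j) satisfies i < j and arr[i] > arr[j].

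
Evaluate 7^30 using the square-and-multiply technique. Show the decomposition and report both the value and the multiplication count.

Computing 7^30 by squaring (build up from 7^1; each line after the first costs one multiplication):

7^1 = 7
7^2 = (7^1)^2 = 7^2 = 49
7^3 = 7 * 7^2 = 7 * 49 = 343
7^6 = (7^3)^2 = 343^2 = 117649
7^7 = 7 * 7^6 = 7 * 117649 = 823543
7^14 = (7^7)^2 = 823543^2 = 678223072849
7^15 = 7 * 7^14 = 7 * 678223072849 = 4747561509943
7^30 = (7^15)^2 = 4747561509943^2 = 22539340290692258087863249

Result: 22539340290692258087863249
Multiplications needed: 7 (7 lines after 7^1)

7^30 = 22539340290692258087863249. Using exponentiation by squaring, this requires 7 multiplications. The key idea: if the exponent is even, square the half-power; if odd, multiply by the base once.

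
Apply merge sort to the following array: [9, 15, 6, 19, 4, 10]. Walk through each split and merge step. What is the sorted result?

Merge sort trace:

Split: [9, 15, 6, 19, 4, 10] -> [9, 15, 6] and [19, 4, 10]
  Split: [9, 15, 6] -> [9] and [15, 6]
    Split: [15, 6] -> [15] and [6]
    Merge: [15] + [6] -> [6, 15]
  Merge: [9] + [6, 15] -> [6, 9, 15]
  Split: [19, 4, 10] -> [19] and [4, 10]
    Split: [4, 10] -> [4] and [10]
    Merge: [4] + [10] -> [4, 10]
  Merge: [19] + [4, 10] -> [4, 10, 19]
Merge: [6, 9, 15] + [4, 10, 19] -> [4, 6, 9, 10, 15, 19]

Final sorted array: [4, 6, 9, 10, 15, 19]

The merge sort proceeds by recursively splitting the array and merging sorted halves.
After all merges, the sorted array is [4, 6, 9, 10, 15, 19].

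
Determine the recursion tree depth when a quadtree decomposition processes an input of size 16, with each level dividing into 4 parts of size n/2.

For divide and conquer with division factor 2:

Problem sizes at each level:
Level 0: 16
Level 1: 8
Level 2: 4
Level 3: 2
Level 4: 1

The root is level 0 and the size-1 base case is level 4 (the tree spans levels 0 through 4, i.e. 5 levels counting the root), so the depth is the number of divisions: log_2(16) = 4

The recursion tree depth is log_2(16) = 4. At each level, the problem size is divided by 2, so it takes 4 divisions to reduce to a base case of size 1. The algorithm makes 4 recursive calls at each level.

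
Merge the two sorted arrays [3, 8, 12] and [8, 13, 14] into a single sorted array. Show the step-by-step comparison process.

Merging process:

Compare 3 vs 8: take 3 from left. Merged: [3]
Compare 8 vs 8: take 8 from left. Merged: [3, 8]
Compare 12 vs 8: take 8 from right. Merged: [3, 8, 8]
Compare 12 vs 13: take 12 from left. Merged: [3, 8, 8, 12]
Append remaining from right: [13, 14]. Merged: [3, 8, 8, 12, 13, 14]

Final merged array: [3, 8, 8, 12, 13, 14]
Total comparisons: 4

The merged array is [3, 8, 8, 12, 13, 14], requiring 4 comparisons. The merge step runs in O(n) time where n is the total number of elements.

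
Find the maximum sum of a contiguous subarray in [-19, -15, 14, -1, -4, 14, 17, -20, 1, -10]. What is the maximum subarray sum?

Using Kadane's algorithm on [-19, -15, 14, -1, -4, 14, 17, -20, 1, -10]:

Scanning through the array:
Position 1 (value -15): max_ending_here = -15, max_so_far = -15
Position 2 (value 14): max_ending_here = 14, max_so_far = 14
Position 3 (value -1): max_ending_here = 13, max_so_far = 14
Position 4 (value -4): max_ending_here = 9, max_so_far = 14
Position 5 (value 14): max_ending_here = 23, max_so_far = 23
Position 6 (value 17): max_ending_here = 40, max_so_far = 40
Position 7 (value -20): max_ending_here = 20, max_so_far = 40
Position 8 (value 1): max_ending_here = 21, max_so_far = 40
Position 9 (value -10): max_ending_here = 11, max_so_far = 40

Maximum subarray: [14, -1, -4, 14, 17]
Maximum sum: 40

The maximum subarray is [14, -1, -4, 14, 17] with sum 40. This subarray runs from index 2 to index 6.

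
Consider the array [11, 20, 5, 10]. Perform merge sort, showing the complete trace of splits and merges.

Merge sort trace:

Split: [11, 20, 5, 10] -> [11, 20] and [5, 10]
  Split: [11, 20] -> [11] and [20]
  Merge: [11] + [20] -> [11, 20]
  Split: [5, 10] -> [5] and [10]
  Merge: [5] + [10] -> [5, 10]
Merge: [11, 20] + [5, 10] -> [5, 10, 11, 20]

Final sorted array: [5, 10, 11, 20]

The merge sort proceeds by recursively splitting the array and merging sorted halves.
After all merges, the sorted array is [5, 10, 11, 20].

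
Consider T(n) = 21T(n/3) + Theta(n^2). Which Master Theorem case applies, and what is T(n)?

Master Theorem for T(n) = 21T(n/3) + O(n^2):

a = 21, b = 3, c = 2
log_b(a) = log_3(21) = 2.7712

Case 1: c = 2 < log_3(21) = 2.7712
T(n) = O(n^(log_3 21))

For T(n) = 21T(n/3) + O(n^2): log_3(21) = 2.7712. This is Case 1 of the Master Theorem (c < log_b(a), work dominated by leaves), giving O(n^(log_3 21)).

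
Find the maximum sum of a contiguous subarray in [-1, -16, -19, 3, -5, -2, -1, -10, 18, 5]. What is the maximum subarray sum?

Using Kadane's algorithm on [-1, -16, -19, 3, -5, -2, -1, -10, 18, 5]:

Scanning through the array:
Position 1 (value -16): max_ending_here = -16, max_so_far = -1
Position 2 (value -19): max_ending_here = -19, max_so_far = -1
Position 3 (value 3): max_ending_here = 3, max_so_far = 3
Position 4 (value -5): max_ending_here = -2, max_so_far = 3
Position 5 (value -2): max_ending_here = -2, max_so_far = 3
Position 6 (value -1): max_ending_here = -1, max_so_far = 3
Position 7 (value -10): max_ending_here = -10, max_so_far = 3
Position 8 (value 18): max_ending_here = 18, max_so_far = 18
Position 9 (value 5): max_ending_here = 23, max_so_far = 23

Maximum subarray: [18, 5]
Maximum sum: 23

The maximum subarray is [18, 5] with sum 23. This subarray runs from index 8 to index 9.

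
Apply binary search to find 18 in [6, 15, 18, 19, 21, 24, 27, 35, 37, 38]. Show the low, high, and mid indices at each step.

Binary search for 18 in [6, 15, 18, 19, 21, 24, 27, 35, 37, 38]:

lo=0, hi=9, mid=4, arr[mid]=21 -> 21 > 18, search left half
lo=0, hi=3, mid=1, arr[mid]=15 -> 15 < 18, search right half
lo=2, hi=3, mid=2, arr[mid]=18 -> Found target at index 2!

Binary search finds 18 at index 2 after 3 comparisons. The search repeatedly halves the search space by comparing with the middle element.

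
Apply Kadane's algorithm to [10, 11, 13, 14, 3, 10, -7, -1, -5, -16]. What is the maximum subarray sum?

Using Kadane's algorithm on [10, 11, 13, 14, 3, 10, -7, -1, -5, -16]:

Scanning through the array:
Position 1 (value 11): max_ending_here = 21, max_so_far = 21
Position 2 (value 13): max_ending_here = 34, max_so_far = 34
Position 3 (value 14): max_ending_here = 48, max_so_far = 48
Position 4 (value 3): max_ending_here = 51, max_so_far = 51
Position 5 (value 10): max_ending_here = 61, max_so_far = 61
Position 6 (value -7): max_ending_here = 54, max_so_far = 61
Position 7 (value -1): max_ending_here = 53, max_so_far = 61
Position 8 (value -5): max_ending_here = 48, max_so_far = 61
Position 9 (value -16): max_ending_here = 32, max_so_far = 61

Maximum subarray: [10, 11, 13, 14, 3, 10]
Maximum sum: 61

The maximum subarray is [10, 11, 13, 14, 3, 10] with sum 61. This subarray runs from index 0 to index 5.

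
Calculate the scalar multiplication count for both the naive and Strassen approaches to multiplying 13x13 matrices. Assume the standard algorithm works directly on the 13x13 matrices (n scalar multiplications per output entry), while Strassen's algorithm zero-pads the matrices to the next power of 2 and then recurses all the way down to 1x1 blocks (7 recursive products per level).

Matrix multiplication for 13x13 matrices:

Strassen's algorithm requires power-of-2 dimensions. Pad 13x13 to 16x16 (next power of 2).

Standard algorithm: 13^3 = 2197 multiplications
Strassen's algorithm: 7^(log2(16)) = 7^4 = 2401 multiplications
Difference: 2197 - 2401 = -204 (Strassen uses MORE here due to padding overhead — for small or just-over-power-of-2 n, padding can outweigh the per-level savings)

Standard: 2197 multiplications (13^3). Strassen: 2401 multiplications (7^4, after padding to 16x16). Strassen reduces 8 recursive multiplications to 7 at each level.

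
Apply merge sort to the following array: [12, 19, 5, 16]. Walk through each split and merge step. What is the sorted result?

Merge sort trace:

Split: [12, 19, 5, 16] -> [12, 19] and [5, 16]
  Split: [12, 19] -> [12] and [19]
  Merge: [12] + [19] -> [12, 19]
  Split: [5, 16] -> [5] and [16]
  Merge: [5] + [16] -> [5, 16]
Merge: [12, 19] + [5, 16] -> [5, 12, 16, 19]

Final sorted array: [5, 12, 16, 19]

The merge sort proceeds by recursively splitting the array and merging sorted halves.
After all merges, the sorted array is [5, 12, 16, 19].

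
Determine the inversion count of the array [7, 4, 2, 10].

Finding inversions in [7, 4, 2, 10]:

(0, 1): arr[0]=7 > arr[1]=4
(0, 2): arr[0]=7 > arr[2]=2
(1, 2): arr[1]=4 > arr[2]=2

Total inversions: 3

The array has 3 inversion(s): (0,1), (0,2), (1,2). Each pair (i,j) satisfies i < j and arr[i] > arr[j].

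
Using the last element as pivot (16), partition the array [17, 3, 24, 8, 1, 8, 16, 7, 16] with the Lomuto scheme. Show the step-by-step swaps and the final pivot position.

Lomuto partition with pivot = 16:

Initial array: [17, 3, 24, 8, 1, 8, 16, 7, 16]

arr[0]=17 > 16: no swap
arr[1]=3 <= 16: swap with position 0, array becomes [3, 17, 24, 8, 1, 8, 16, 7, 16]
arr[2]=24 > 16: no swap
arr[3]=8 <= 16: swap with position 1, array becomes [3, 8, 24, 17, 1, 8, 16, 7, 16]
arr[4]=1 <= 16: swap with position 2, array becomes [3, 8, 1, 17, 24, 8, 16, 7, 16]
arr[5]=8 <= 16: swap with position 3, array becomes [3, 8, 1, 8, 24, 17, 16, 7, 16]
arr[6]=16 <= 16: swap with position 4, array becomes [3, 8, 1, 8, 16, 17, 24, 7, 16]
arr[7]=7 <= 16: swap with position 5, array becomes [3, 8, 1, 8, 16, 7, 24, 17, 16]

Place pivot at position 6: [3, 8, 1, 8, 16, 7, 16, 17, 24]
Pivot position: 6

After partitioning with pivot 16, the array becomes [3, 8, 1, 8, 16, 7, 16, 17, 24]. The pivot is placed at index 6. All elements to the left of the pivot are <= 16, and all elements to the right are > 16.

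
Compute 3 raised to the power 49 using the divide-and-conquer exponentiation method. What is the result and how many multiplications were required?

Computing 3^49 by squaring (build up from 3^1; each line after the first costs one multiplication):

3^1 = 3
3^2 = (3^1)^2 = 3^2 = 9
3^3 = 3 * 3^2 = 3 * 9 = 27
3^6 = (3^3)^2 = 27^2 = 729
3^12 = (3^6)^2 = 729^2 = 531441
3^24 = (3^12)^2 = 531441^2 = 282429536481
3^48 = (3^24)^2 = 282429536481^2 = 79766443076872509863361
3^49 = 3 * 3^48 = 3 * 79766443076872509863361 = 239299329230617529590083

Result: 239299329230617529590083
Multiplications needed: 7 (7 lines after 3^1)

3^49 = 239299329230617529590083. Using exponentiation by squaring, this requires 7 multiplications. The key idea: if the exponent is even, square the half-power; if odd, multiply by the base once.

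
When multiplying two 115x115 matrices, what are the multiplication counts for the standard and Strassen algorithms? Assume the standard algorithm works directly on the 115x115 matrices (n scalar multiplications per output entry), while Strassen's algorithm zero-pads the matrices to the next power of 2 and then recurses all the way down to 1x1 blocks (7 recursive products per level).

Matrix multiplication for 115x115 matrices:

Strassen's algorithm requires power-of-2 dimensions. Pad 115x115 to 128x128 (next power of 2).

Standard algorithm: 115^3 = 1520875 multiplications
Strassen's algorithm: 7^(log2(128)) = 7^7 = 823543 multiplications
Savings: 1520875 - 823543 = 697332 multiplications

Standard: 1520875 multiplications (115^3). Strassen: 823543 multiplications (7^7, after padding to 128x128). Strassen reduces 8 recursive multiplications to 7 at each level.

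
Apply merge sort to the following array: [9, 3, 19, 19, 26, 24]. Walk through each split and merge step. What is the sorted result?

Merge sort trace:

Split: [9, 3, 19, 19, 26, 24] -> [9, 3, 19] and [19, 26, 24]
  Split: [9, 3, 19] -> [9] and [3, 19]
    Split: [3, 19] -> [3] and [19]
    Merge: [3] + [19] -> [3, 19]
  Merge: [9] + [3, 19] -> [3, 9, 19]
  Split: [19, 26, 24] -> [19] and [26, 24]
    Split: [26, 24] -> [26] and [24]
    Merge: [26] + [24] -> [24, 26]
  Merge: [19] + [24, 26] -> [19, 24, 26]
Merge: [3, 9, 19] + [19, 24, 26] -> [3, 9, 19, 19, 24, 26]

Final sorted array: [3, 9, 19, 19, 24, 26]

The merge sort proceeds by recursively splitting the array and merging sorted halves.
After all merges, the sorted array is [3, 9, 19, 19, 24, 26].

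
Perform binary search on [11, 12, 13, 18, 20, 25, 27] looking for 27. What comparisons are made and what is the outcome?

Binary search for 27 in [11, 12, 13, 18, 20, 25, 27]:

lo=0, hi=6, mid=3, arr[mid]=18 -> 18 < 27, search right half
lo=4, hi=6, mid=5, arr[mid]=25 -> 25 < 27, search right half
lo=6, hi=6, mid=6, arr[mid]=27 -> Found target at index 6!

Binary search finds 27 at index 6 after 3 comparisons. The search repeatedly halves the search space by comparing with the middle element.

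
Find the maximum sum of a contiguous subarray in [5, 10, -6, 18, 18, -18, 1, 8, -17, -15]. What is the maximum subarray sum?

Using Kadane's algorithm on [5, 10, -6, 18, 18, -18, 1, 8, -17, -15]:

Scanning through the array:
Position 1 (value 10): max_ending_here = 15, max_so_far = 15
Position 2 (value -6): max_ending_here = 9, max_so_far = 15
Position 3 (value 18): max_ending_here = 27, max_so_far = 27
Position 4 (value 18): max_ending_here = 45, max_so_far = 45
Position 5 (value -18): max_ending_here = 27, max_so_far = 45
Position 6 (value 1): max_ending_here = 28, max_so_far = 45
Position 7 (value 8): max_ending_here = 36, max_so_far = 45
Position 8 (value -17): max_ending_here = 19, max_so_far = 45
Position 9 (value -15): max_ending_here = 4, max_so_far = 45

Maximum subarray: [5, 10, -6, 18, 18]
Maximum sum: 45

The maximum subarray is [5, 10, -6, 18, 18] with sum 45. This subarray runs from index 0 to index 4.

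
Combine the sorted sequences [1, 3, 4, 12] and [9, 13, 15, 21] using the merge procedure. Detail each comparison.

Merging process:

Compare 1 vs 9: take 1 from left. Merged: [1]
Compare 3 vs 9: take 3 from left. Merged: [1, 3]
Compare 4 vs 9: take 4 from left. Merged: [1, 3, 4]
Compare 12 vs 9: take 9 from right. Merged: [1, 3, 4, 9]
Compare 12 vs 13: take 12 from left. Merged: [1, 3, 4, 9, 12]
Append remaining from right: [13, 15, 21]. Merged: [1, 3, 4, 9, 12, 13, 15, 21]

Final merged array: [1, 3, 4, 9, 12, 13, 15, 21]
Total comparisons: 5

The merged array is [1, 3, 4, 9, 12, 13, 15, 21], requiring 5 comparisons. The merge step runs in O(n) time where n is the total number of elements.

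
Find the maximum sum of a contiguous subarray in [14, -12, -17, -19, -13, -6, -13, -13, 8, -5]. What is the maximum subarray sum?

Using Kadane's algorithm on [14, -12, -17, -19, -13, -6, -13, -13, 8, -5]:

Scanning through the array:
Position 1 (value -12): max_ending_here = 2, max_so_far = 14
Position 2 (value -17): max_ending_here = -15, max_so_far = 14
Position 3 (value -19): max_ending_here = -19, max_so_far = 14
Position 4 (value -13): max_ending_here = -13, max_so_far = 14
Position 5 (value -6): max_ending_here = -6, max_so_far = 14
Position 6 (value -13): max_ending_here = -13, max_so_far = 14
Position 7 (value -13): max_ending_here = -13, max_so_far = 14
Position 8 (value 8): max_ending_here = 8, max_so_far = 14
Position 9 (value -5): max_ending_here = 3, max_so_far = 14

Maximum subarray: [14]
Maximum sum: 14

The maximum subarray is [14] with sum 14. This subarray runs from index 0 to index 0.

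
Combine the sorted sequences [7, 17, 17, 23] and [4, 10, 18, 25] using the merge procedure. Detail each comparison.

Merging process:

Compare 7 vs 4: take 4 from right. Merged: [4]
Compare 7 vs 10: take 7 from left. Merged: [4, 7]
Compare 17 vs 10: take 10 from right. Merged: [4, 7, 10]
Compare 17 vs 18: take 17 from left. Merged: [4, 7, 10, 17]
Compare 17 vs 18: take 17 from left. Merged: [4, 7, 10, 17, 17]
Compare 23 vs 18: take 18 from right. Merged: [4, 7, 10, 17, 17, 18]
Compare 23 vs 25: take 23 from left. Merged: [4, 7, 10, 17, 17, 18, 23]
Append remaining from right: [25]. Merged: [4, 7, 10, 17, 17, 18, 23, 25]

Final merged array: [4, 7, 10, 17, 17, 18, 23, 25]
Total comparisons: 7

The merged array is [4, 7, 10, 17, 17, 18, 23, 25], requiring 7 comparisons. The merge step runs in O(n) time where n is the total number of elements.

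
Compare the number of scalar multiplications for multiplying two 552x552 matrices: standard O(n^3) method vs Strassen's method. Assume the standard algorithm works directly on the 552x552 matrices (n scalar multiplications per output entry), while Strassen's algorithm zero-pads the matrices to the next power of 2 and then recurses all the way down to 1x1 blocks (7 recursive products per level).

Matrix multiplication for 552x552 matrices:

Strassen's algorithm requires power-of-2 dimensions. Pad 552x552 to 1024x1024 (next power of 2).

Standard algorithm: 552^3 = 168196608 multiplications
Strassen's algorithm: 7^(log2(1024)) = 7^10 = 282475249 multiplications
Difference: 168196608 - 282475249 = -114278641 (Strassen uses MORE here due to padding overhead — for small or just-over-power-of-2 n, padding can outweigh the per-level savings)

Standard: 168196608 multiplications (552^3). Strassen: 282475249 multiplications (7^10, after padding to 1024x1024). Strassen reduces 8 recursive multiplications to 7 at each level.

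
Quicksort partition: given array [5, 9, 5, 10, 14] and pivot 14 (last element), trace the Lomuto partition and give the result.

Lomuto partition with pivot = 14:

Initial array: [5, 9, 5, 10, 14]

arr[0]=5 <= 14: swap with position 0, array becomes [5, 9, 5, 10, 14]
arr[1]=9 <= 14: swap with position 1, array becomes [5, 9, 5, 10, 14]
arr[2]=5 <= 14: swap with position 2, array becomes [5, 9, 5, 10, 14]
arr[3]=10 <= 14: swap with position 3, array becomes [5, 9, 5, 10, 14]

Place pivot at position 4: [5, 9, 5, 10, 14]
Pivot position: 4

After partitioning with pivot 14, the array becomes [5, 9, 5, 10, 14]. The pivot is placed at index 4. All elements to the left of the pivot are <= 14, and all elements to the right are > 14.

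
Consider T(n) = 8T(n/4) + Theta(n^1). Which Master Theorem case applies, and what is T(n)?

Master Theorem for T(n) = 8T(n/4) + O(n^1):

a = 8, b = 4, c = 1
log_b(a) = log_4(8) = 1.5000

Case 1: c = 1 < log_4(8) = 1.5000
T(n) = O(n^(log_4 8))

For T(n) = 8T(n/4) + O(n^1): log_4(8) = 1.5000. This is Case 1 of the Master Theorem (c < log_b(a), work dominated by leaves), giving O(n^(log_4 8)).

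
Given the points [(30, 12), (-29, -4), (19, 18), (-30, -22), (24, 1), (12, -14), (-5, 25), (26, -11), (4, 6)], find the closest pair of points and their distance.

Computing all pairwise distances among 9 points:

d((30, 12), (-29, -4)) = 61.131
d((30, 12), (19, 18)) = 12.53
d((30, 12), (-30, -22)) = 68.9638
d((30, 12), (24, 1)) = 12.53
d((30, 12), (12, -14)) = 31.6228
d((30, 12), (-5, 25)) = 37.3363
d((30, 12), (26, -11)) = 23.3452
d((30, 12), (4, 6)) = 26.6833
d((-29, -4), (19, 18)) = 52.8015
d((-29, -4), (-30, -22)) = 18.0278
d((-29, -4), (24, 1)) = 53.2353
d((-29, -4), (12, -14)) = 42.2019
d((-29, -4), (-5, 25)) = 37.6431
d((-29, -4), (26, -11)) = 55.4437
d((-29, -4), (4, 6)) = 34.4819
d((19, 18), (-30, -22)) = 63.2535
d((19, 18), (24, 1)) = 17.72
d((19, 18), (12, -14)) = 32.7567
d((19, 18), (-5, 25)) = 25.0
d((19, 18), (26, -11)) = 29.8329
d((19, 18), (4, 6)) = 19.2094
d((-30, -22), (24, 1)) = 58.6941
d((-30, -22), (12, -14)) = 42.7551
d((-30, -22), (-5, 25)) = 53.2353
d((-30, -22), (26, -11)) = 57.0701
d((-30, -22), (4, 6)) = 44.0454
d((24, 1), (12, -14)) = 19.2094
d((24, 1), (-5, 25)) = 37.6431
d((24, 1), (26, -11)) = 12.1655 <-- minimum
d((24, 1), (4, 6)) = 20.6155
d((12, -14), (-5, 25)) = 42.5441
d((12, -14), (26, -11)) = 14.3178
d((12, -14), (4, 6)) = 21.5407
d((-5, 25), (26, -11)) = 47.5079
d((-5, 25), (4, 6)) = 21.0238
d((26, -11), (4, 6)) = 27.8029

Closest pair: (24, 1) and (26, -11) with distance 12.1655

The closest pair is (24, 1) and (26, -11) with Euclidean distance 12.1655. For 9 points, brute-force pairwise comparison is shown above. For large n, the divide-and-conquer algorithm (sort by x, recurse on halves, check the dividing strip) achieves O(n log n).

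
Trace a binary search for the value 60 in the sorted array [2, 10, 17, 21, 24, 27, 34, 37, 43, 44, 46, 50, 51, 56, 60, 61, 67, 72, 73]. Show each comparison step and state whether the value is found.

Binary search for 60 in [2, 10, 17, 21, 24, 27, 34, 37, 43, 44, 46, 50, 51, 56, 60, 61, 67, 72, 73]:

lo=0, hi=18, mid=9, arr[mid]=44 -> 44 < 60, search right half
lo=10, hi=18, mid=14, arr[mid]=60 -> Found target at index 14!

Binary search finds 60 at index 14 after 2 comparisons. The search repeatedly halves the search space by comparing with the middle element.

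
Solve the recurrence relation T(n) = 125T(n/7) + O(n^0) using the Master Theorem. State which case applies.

Master Theorem for T(n) = 125T(n/7) + O(n^0):

a = 125, b = 7, c = 0
log_b(a) = log_7(125) = 2.4813

Case 1: c = 0 < log_7(125) = 2.4813
T(n) = O(n^(log_7 125))

For T(n) = 125T(n/7) + O(n^0): log_7(125) = 2.4813. This is Case 1 of the Master Theorem (c < log_b(a), work dominated by leaves), giving O(n^(log_7 125)).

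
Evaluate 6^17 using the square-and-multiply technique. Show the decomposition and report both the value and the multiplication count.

Computing 6^17 by squaring (build up from 6^1; each line after the first costs one multiplication):

6^1 = 6
6^2 = (6^1)^2 = 6^2 = 36
6^4 = (6^2)^2 = 36^2 = 1296
6^8 = (6^4)^2 = 1296^2 = 1679616
6^16 = (6^8)^2 = 1679616^2 = 2821109907456
6^17 = 6 * 6^16 = 6 * 2821109907456 = 16926659444736

Result: 16926659444736
Multiplications needed: 5 (5 lines after 6^1)

6^17 = 16926659444736. Using exponentiation by squaring, this requires 5 multiplications. The key idea: if the exponent is even, square the half-power; if odd, multiply by the base once.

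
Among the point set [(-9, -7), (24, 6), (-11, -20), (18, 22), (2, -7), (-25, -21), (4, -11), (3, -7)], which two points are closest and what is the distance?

Computing all pairwise distances among 8 points:

d((-9, -7), (24, 6)) = 35.4683
d((-9, -7), (-11, -20)) = 13.1529
d((-9, -7), (18, 22)) = 39.6232
d((-9, -7), (2, -7)) = 11.0
d((-9, -7), (-25, -21)) = 21.2603
d((-9, -7), (4, -11)) = 13.6015
d((-9, -7), (3, -7)) = 12.0
d((24, 6), (-11, -20)) = 43.6005
d((24, 6), (18, 22)) = 17.088
d((24, 6), (2, -7)) = 25.5539
d((24, 6), (-25, -21)) = 55.9464
d((24, 6), (4, -11)) = 26.2488
d((24, 6), (3, -7)) = 24.6982
d((-11, -20), (18, 22)) = 51.0392
d((-11, -20), (2, -7)) = 18.3848
d((-11, -20), (-25, -21)) = 14.0357
d((-11, -20), (4, -11)) = 17.4929
d((-11, -20), (3, -7)) = 19.105
d((18, 22), (2, -7)) = 33.121
d((18, 22), (-25, -21)) = 60.8112
d((18, 22), (4, -11)) = 35.8469
d((18, 22), (3, -7)) = 32.6497
d((2, -7), (-25, -21)) = 30.4138
d((2, -7), (4, -11)) = 4.4721
d((2, -7), (3, -7)) = 1.0 <-- minimum
d((-25, -21), (4, -11)) = 30.6757
d((-25, -21), (3, -7)) = 31.305
d((4, -11), (3, -7)) = 4.1231

Closest pair: (2, -7) and (3, -7) with distance 1.0

The closest pair is (2, -7) and (3, -7) with Euclidean distance 1.0. For 8 points, brute-force pairwise comparison is shown above. For large n, the divide-and-conquer algorithm (sort by x, recurse on halves, check the dividing strip) achieves O(n log n).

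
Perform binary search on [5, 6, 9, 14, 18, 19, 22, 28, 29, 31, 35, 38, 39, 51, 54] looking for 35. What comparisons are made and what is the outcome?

Binary search for 35 in [5, 6, 9, 14, 18, 19, 22, 28, 29, 31, 35, 38, 39, 51, 54]:

lo=0, hi=14, mid=7, arr[mid]=28 -> 28 < 35, search right half
lo=8, hi=14, mid=11, arr[mid]=38 -> 38 > 35, search left half
lo=8, hi=10, mid=9, arr[mid]=31 -> 31 < 35, search right half
lo=10, hi=10, mid=10, arr[mid]=35 -> Found target at index 10!

Binary search finds 35 at index 10 after 4 comparisons. The search repeatedly halves the search space by comparing with the middle element.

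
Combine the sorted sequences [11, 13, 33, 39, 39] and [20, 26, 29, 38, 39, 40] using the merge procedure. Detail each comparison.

Merging process:

Compare 11 vs 20: take 11 from left. Merged: [11]
Compare 13 vs 20: take 13 from left. Merged: [11, 13]
Compare 33 vs 20: take 20 from right. Merged: [11, 13, 20]
Compare 33 vs 26: take 26 from right. Merged: [11, 13, 20, 26]
Compare 33 vs 29: take 29 from right. Merged: [11, 13, 20, 26, 29]
Compare 33 vs 38: take 33 from left. Merged: [11, 13, 20, 26, 29, 33]
Compare 39 vs 38: take 38 from right. Merged: [11, 13, 20, 26, 29, 33, 38]
Compare 39 vs 39: take 39 from left. Merged: [11, 13, 20, 26, 29, 33, 38, 39]
Compare 39 vs 39: take 39 from left. Merged: [11, 13, 20, 26, 29, 33, 38, 39, 39]
Append remaining from right: [39, 40]. Merged: [11, 13, 20, 26, 29, 33, 38, 39, 39, 39, 40]

Final merged array: [11, 13, 20, 26, 29, 33, 38, 39, 39, 39, 40]
Total comparisons: 9

The merged array is [11, 13, 20, 26, 29, 33, 38, 39, 39, 39, 40], requiring 9 comparisons. The merge step runs in O(n) time where n is the total number of elements.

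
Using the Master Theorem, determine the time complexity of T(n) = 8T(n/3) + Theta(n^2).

Master Theorem for T(n) = 8T(n/3) + O(n^2):

a = 8, b = 3, c = 2
log_b(a) = log_3(8) = 1.8928

Case 3: c = 2 > log_3(8) = 1.8928
T(n) = O(n^2) = O(n^2)

For T(n) = 8T(n/3) + O(n^2): log_3(8) = 1.8928. This is Case 3 of the Master Theorem (c > log_b(a), work dominated by root), giving O(n^2).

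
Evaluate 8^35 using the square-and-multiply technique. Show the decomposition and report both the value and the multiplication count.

Computing 8^35 by squaring (build up from 8^1; each line after the first costs one multiplication):

8^1 = 8
8^2 = (8^1)^2 = 8^2 = 64
8^4 = (8^2)^2 = 64^2 = 4096
8^8 = (8^4)^2 = 4096^2 = 16777216
8^16 = (8^8)^2 = 16777216^2 = 281474976710656
8^17 = 8 * 8^16 = 8 * 281474976710656 = 2251799813685248
8^34 = (8^17)^2 = 2251799813685248^2 = 5070602400912917605986812821504
8^35 = 8 * 8^34 = 8 * 5070602400912917605986812821504 = 40564819207303340847894502572032

Result: 40564819207303340847894502572032
Multiplications needed: 7 (7 lines after 8^1)

8^35 = 40564819207303340847894502572032. Using exponentiation by squaring, this requires 7 multiplications. The key idea: if the exponent is even, square the half-power; if odd, multiply by the base once.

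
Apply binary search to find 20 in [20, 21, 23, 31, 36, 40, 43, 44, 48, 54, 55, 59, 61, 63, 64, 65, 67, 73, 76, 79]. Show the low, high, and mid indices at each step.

Binary search for 20 in [20, 21, 23, 31, 36, 40, 43, 44, 48, 54, 55, 59, 61, 63, 64, 65, 67, 73, 76, 79]:

lo=0, hi=19, mid=9, arr[mid]=54 -> 54 > 20, search left half
lo=0, hi=8, mid=4, arr[mid]=36 -> 36 > 20, search left half
lo=0, hi=3, mid=1, arr[mid]=21 -> 21 > 20, search left half
lo=0, hi=0, mid=0, arr[mid]=20 -> Found target at index 0!

Binary search finds 20 at index 0 after 4 comparisons. The search repeatedly halves the search space by comparing with the middle element.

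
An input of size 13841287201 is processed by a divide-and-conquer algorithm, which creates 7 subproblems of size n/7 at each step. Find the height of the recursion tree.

For divide and conquer with division factor 7:

Problem sizes at each level:
Level 0: 13841287201
Level 1: 1977326743
Level 2: 282475249
Level 3: 40353607
Level 4: 5764801
Level 5: 823543
Level 6: 117649
Level 7: 16807
Level 8: 2401
Level 9: 343
Level 10: 49
Level 11: 7
Level 12: 1

The root is level 0 and the size-1 base case is level 12 (the tree spans levels 0 through 12, i.e. 13 levels counting the root), so the depth is the number of divisions: log_7(13841287201) = 12

The recursion tree depth is log_7(13841287201) = 12. At each level, the problem size is divided by 7, so it takes 12 divisions to reduce to a base case of size 1. The algorithm makes 7 recursive calls at each level.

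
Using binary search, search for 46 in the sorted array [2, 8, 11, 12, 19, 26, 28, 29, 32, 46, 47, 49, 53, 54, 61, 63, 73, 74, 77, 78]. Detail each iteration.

Binary search for 46 in [2, 8, 11, 12, 19, 26, 28, 29, 32, 46, 47, 49, 53, 54, 61, 63, 73, 74, 77, 78]:

lo=0, hi=19, mid=9, arr[mid]=46 -> Found target at index 9!

Binary search finds 46 at index 9 after 1 comparisons. The search repeatedly halves the search space by comparing with the middle element.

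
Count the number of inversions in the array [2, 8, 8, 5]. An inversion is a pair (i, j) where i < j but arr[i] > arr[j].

Finding inversions in [2, 8, 8, 5]:

(1, 3): arr[1]=8 > arr[3]=5
(2, 3): arr[2]=8 > arr[3]=5

Total inversions: 2

The array has 2 inversion(s): (1,3), (2,3). Each pair (i,j) satisfies i < j and arr[i] > arr[j].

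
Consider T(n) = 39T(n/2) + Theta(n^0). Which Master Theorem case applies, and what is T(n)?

Master Theorem for T(n) = 39T(n/2) + O(n^0):

a = 39, b = 2, c = 0
log_b(a) = log_2(39) = 5.2854

Case 1: c = 0 < log_2(39) = 5.2854
T(n) = O(n^(log_2 39))

For T(n) = 39T(n/2) + O(n^0): log_2(39) = 5.2854. This is Case 1 of the Master Theorem (c < log_b(a), work dominated by leaves), giving O(n^(log_2 39)).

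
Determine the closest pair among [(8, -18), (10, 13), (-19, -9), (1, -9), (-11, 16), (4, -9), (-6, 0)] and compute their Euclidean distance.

Computing all pairwise distances among 7 points:

d((8, -18), (10, 13)) = 31.0644
d((8, -18), (-19, -9)) = 28.4605
d((8, -18), (1, -9)) = 11.4018
d((8, -18), (-11, 16)) = 38.9487
d((8, -18), (4, -9)) = 9.8489
d((8, -18), (-6, 0)) = 22.8035
d((10, 13), (-19, -9)) = 36.4005
d((10, 13), (1, -9)) = 23.7697
d((10, 13), (-11, 16)) = 21.2132
d((10, 13), (4, -9)) = 22.8035
d((10, 13), (-6, 0)) = 20.6155
d((-19, -9), (1, -9)) = 20.0
d((-19, -9), (-11, 16)) = 26.2488
d((-19, -9), (4, -9)) = 23.0
d((-19, -9), (-6, 0)) = 15.8114
d((1, -9), (-11, 16)) = 27.7308
d((1, -9), (4, -9)) = 3.0 <-- minimum
d((1, -9), (-6, 0)) = 11.4018
d((-11, 16), (4, -9)) = 29.1548
d((-11, 16), (-6, 0)) = 16.7631
d((4, -9), (-6, 0)) = 13.4536

Closest pair: (1, -9) and (4, -9) with distance 3.0

The closest pair is (1, -9) and (4, -9) with Euclidean distance 3.0. For 7 points, brute-force pairwise comparison is shown above. For large n, the divide-and-conquer algorithm (sort by x, recurse on halves, check the dividing strip) achieves O(n log n).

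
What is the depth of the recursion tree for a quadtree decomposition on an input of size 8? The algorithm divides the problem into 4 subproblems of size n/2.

For divide and conquer with division factor 2:

Problem sizes at each level:
Level 0: 8
Level 1: 4
Level 2: 2
Level 3: 1

The root is level 0 and the size-1 base case is level 3 (the tree spans levels 0 through 3, i.e. 4 levels counting the root), so the depth is the number of divisions: log_2(8) = 3

The recursion tree depth is log_2(8) = 3. At each level, the problem size is divided by 2, so it takes 3 divisions to reduce to a base case of size 1. The algorithm makes 4 recursive calls at each level.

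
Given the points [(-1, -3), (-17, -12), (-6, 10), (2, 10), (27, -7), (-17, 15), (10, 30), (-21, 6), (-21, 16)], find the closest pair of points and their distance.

Computing all pairwise distances among 9 points:

d((-1, -3), (-17, -12)) = 18.3576
d((-1, -3), (-6, 10)) = 13.9284
d((-1, -3), (2, 10)) = 13.3417
d((-1, -3), (27, -7)) = 28.2843
d((-1, -3), (-17, 15)) = 24.0832
d((-1, -3), (10, 30)) = 34.7851
d((-1, -3), (-21, 6)) = 21.9317
d((-1, -3), (-21, 16)) = 27.5862
d((-17, -12), (-6, 10)) = 24.5967
d((-17, -12), (2, 10)) = 29.0689
d((-17, -12), (27, -7)) = 44.2832
d((-17, -12), (-17, 15)) = 27.0
d((-17, -12), (10, 30)) = 49.93
d((-17, -12), (-21, 6)) = 18.4391
d((-17, -12), (-21, 16)) = 28.2843
d((-6, 10), (2, 10)) = 8.0
d((-6, 10), (27, -7)) = 37.1214
d((-6, 10), (-17, 15)) = 12.083
d((-6, 10), (10, 30)) = 25.6125
d((-6, 10), (-21, 6)) = 15.5242
d((-6, 10), (-21, 16)) = 16.1555
d((2, 10), (27, -7)) = 30.2324
d((2, 10), (-17, 15)) = 19.6469
d((2, 10), (10, 30)) = 21.5407
d((2, 10), (-21, 6)) = 23.3452
d((2, 10), (-21, 16)) = 23.7697
d((27, -7), (-17, 15)) = 49.1935
d((27, -7), (10, 30)) = 40.7185
d((27, -7), (-21, 6)) = 49.7293
d((27, -7), (-21, 16)) = 53.2259
d((-17, 15), (10, 30)) = 30.8869
d((-17, 15), (-21, 6)) = 9.8489
d((-17, 15), (-21, 16)) = 4.1231 <-- minimum
d((10, 30), (-21, 6)) = 39.2046
d((10, 30), (-21, 16)) = 34.0147
d((-21, 6), (-21, 16)) = 10.0

Closest pair: (-17, 15) and (-21, 16) with distance 4.1231

The closest pair is (-17, 15) and (-21, 16) with Euclidean distance 4.1231. For 9 points, brute-force pairwise comparison is shown above. For large n, the divide-and-conquer algorithm (sort by x, recurse on halves, check the dividing strip) achieves O(n log n).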